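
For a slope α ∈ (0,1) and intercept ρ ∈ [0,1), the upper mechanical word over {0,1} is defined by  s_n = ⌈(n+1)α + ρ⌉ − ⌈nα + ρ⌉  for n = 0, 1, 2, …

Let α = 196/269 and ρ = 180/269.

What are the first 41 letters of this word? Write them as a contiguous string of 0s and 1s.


n=0: ⌈(1·196+180)/269⌉ − ⌈(0·196+180)/269⌉ = ⌈376/269⌉ − ⌈180/269⌉ = 2 − 1 = 1
n=1: ⌈(2·196+180)/269⌉ − ⌈(1·196+180)/269⌉ = ⌈572/269⌉ − ⌈376/269⌉ = 3 − 2 = 1
n=2: ⌈(3·196+180)/269⌉ − ⌈(2·196+180)/269⌉ = ⌈768/269⌉ − ⌈572/269⌉ = 3 − 3 = 0
n=3: ⌈(4·196+180)/269⌉ − ⌈(3·196+180)/269⌉ = ⌈964/269⌉ − ⌈768/269⌉ = 4 − 3 = 1
n=4: ⌈(5·196+180)/269⌉ − ⌈(4·196+180)/269⌉ = ⌈1160/269⌉ − ⌈964/269⌉ = 5 − 4 = 1
n=5: ⌈(6·196+180)/269⌉ − ⌈(5·196+180)/269⌉ = ⌈1356/269⌉ − ⌈1160/269⌉ = 6 − 5 = 1
n=6: ⌈(7·196+180)/269⌉ − ⌈(6·196+180)/269⌉ = ⌈1552/269⌉ − ⌈1356/269⌉ = 6 − 6 = 0
n=7: ⌈(8·196+180)/269⌉ − ⌈(7·196+180)/269⌉ = ⌈1748/269⌉ − ⌈1552/269⌉ = 7 − 6 = 1
n=8: ⌈(9·196+180)/269⌉ − ⌈(8·196+180)/269⌉ = ⌈1944/269⌉ − ⌈1748/269⌉ = 8 − 7 = 1
n=9: ⌈(10·196+180)/269⌉ − ⌈(9·196+180)/269⌉ = ⌈2140/269⌉ − ⌈1944/269⌉ = 8 − 8 = 0
n=10: ⌈(11·196+180)/269⌉ − ⌈(10·196+180)/269⌉ = ⌈2336/269⌉ − ⌈2140/269⌉ = 9 − 8 = 1
n=11: ⌈(12·196+180)/269⌉ − ⌈(11·196+180)/269⌉ = ⌈2532/269⌉ − ⌈2336/269⌉ = 10 − 9 = 1
n=12: ⌈(13·196+180)/269⌉ − ⌈(12·196+180)/269⌉ = ⌈2728/269⌉ − ⌈2532/269⌉ = 11 − 10 = 1
n=13: ⌈(14·196+180)/269⌉ − ⌈(13·196+180)/269⌉ = ⌈2924/269⌉ − ⌈2728/269⌉ = 11 − 11 = 0
n=14: ⌈(15·196+180)/269⌉ − ⌈(14·196+180)/269⌉ = ⌈3120/269⌉ − ⌈2924/269⌉ = 12 − 11 = 1
n=15: ⌈(16·196+180)/269⌉ − ⌈(15·196+180)/269⌉ = ⌈3316/269⌉ − ⌈3120/269⌉ = 13 − 12 = 1
n=16: ⌈(17·196+180)/269⌉ − ⌈(16·196+180)/269⌉ = ⌈3512/269⌉ − ⌈3316/269⌉ = 14 − 13 = 1
n=17: ⌈(18·196+180)/269⌉ − ⌈(17·196+180)/269⌉ = ⌈3708/269⌉ − ⌈3512/269⌉ = 14 − 14 = 0
n=18: ⌈(19·196+180)/269⌉ − ⌈(18·196+180)/269⌉ = ⌈3904/269⌉ − ⌈3708/269⌉ = 15 − 14 = 1
n=19: ⌈(20·196+180)/269⌉ − ⌈(19·196+180)/269⌉ = ⌈4100/269⌉ − ⌈3904/269⌉ = 16 − 15 = 1
n=20: ⌈(21·196+180)/269⌉ − ⌈(20·196+180)/269⌉ = ⌈4296/269⌉ − ⌈4100/269⌉ = 16 − 16 = 0
n=21: ⌈(22·196+180)/269⌉ − ⌈(21·196+180)/269⌉ = ⌈4492/269⌉ − ⌈4296/269⌉ = 17 − 16 = 1
n=22: ⌈(23·196+180)/269⌉ − ⌈(22·196+180)/269⌉ = ⌈4688/269⌉ − ⌈4492/269⌉ = 18 − 17 = 1
n=23: ⌈(24·196+180)/269⌉ − ⌈(23·196+180)/269⌉ = ⌈4884/269⌉ − ⌈4688/269⌉ = 19 − 18 = 1
n=24: ⌈(25·196+180)/269⌉ − ⌈(24·196+180)/269⌉ = ⌈5080/269⌉ − ⌈4884/269⌉ = 19 − 19 = 0
n=25: ⌈(26·196+180)/269⌉ − ⌈(25·196+180)/269⌉ = ⌈5276/269⌉ − ⌈5080/269⌉ = 20 − 19 = 1
n=26: ⌈(27·196+180)/269⌉ − ⌈(26·196+180)/269⌉ = ⌈5472/269⌉ − ⌈5276/269⌉ = 21 − 20 = 1
n=27: ⌈(28·196+180)/269⌉ − ⌈(27·196+180)/269⌉ = ⌈5668/269⌉ − ⌈5472/269⌉ = 22 − 21 = 1
n=28: ⌈(29·196+180)/269⌉ − ⌈(28·196+180)/269⌉ = ⌈5864/269⌉ − ⌈5668/269⌉ = 22 − 22 = 0
n=29: ⌈(30·196+180)/269⌉ − ⌈(29·196+180)/269⌉ = ⌈6060/269⌉ − ⌈5864/269⌉ = 23 − 22 = 1
n=30: ⌈(31·196+180)/269⌉ − ⌈(30·196+180)/269⌉ = ⌈6256/269⌉ − ⌈6060/269⌉ = 24 − 23 = 1
n=31: ⌈(32·196+180)/269⌉ − ⌈(31·196+180)/269⌉ = ⌈6452/269⌉ − ⌈6256/269⌉ = 24 − 24 = 0
n=32: ⌈(33·196+180)/269⌉ − ⌈(32·196+180)/269⌉ = ⌈6648/269⌉ − ⌈6452/269⌉ = 25 − 24 = 1
n=33: ⌈(34·196+180)/269⌉ − ⌈(33·196+180)/269⌉ = ⌈6844/269⌉ − ⌈6648/269⌉ = 26 − 25 = 1
n=34: ⌈(35·196+180)/269⌉ − ⌈(34·196+180)/269⌉ = ⌈7040/269⌉ − ⌈6844/269⌉ = 27 − 26 = 1
n=35: ⌈(36·196+180)/269⌉ − ⌈(35·196+180)/269⌉ = ⌈7236/269⌉ − ⌈7040/269⌉ = 27 − 27 = 0
n=36: ⌈(37·196+180)/269⌉ − ⌈(36·196+180)/269⌉ = ⌈7432/269⌉ − ⌈7236/269⌉ = 28 − 27 = 1
n=37: ⌈(38·196+180)/269⌉ − ⌈(37·196+180)/269⌉ = ⌈7628/269⌉ − ⌈7432/269⌉ = 29 − 28 = 1
n=38: ⌈(39·196+180)/269⌉ − ⌈(38·196+180)/269⌉ = ⌈7824/269⌉ − ⌈7628/269⌉ = 30 − 29 = 1
n=39: ⌈(40·196+180)/269⌉ − ⌈(39·196+180)/269⌉ = ⌈8020/269⌉ − ⌈7824/269⌉ = 30 − 30 = 0
n=40: ⌈(41·196+180)/269⌉ − ⌈(40·196+180)/269⌉ = ⌈8216/269⌉ − ⌈8020/269⌉ = 31 − 30 = 1

11011101101110111011011101110110111011101


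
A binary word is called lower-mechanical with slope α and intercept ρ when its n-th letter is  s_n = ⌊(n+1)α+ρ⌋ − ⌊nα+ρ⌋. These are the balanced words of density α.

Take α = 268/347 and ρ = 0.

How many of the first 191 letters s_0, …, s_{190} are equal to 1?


#1s = Σ_{n=0}^{190} s_n = Σ_{n=0}^{190} (⌊(n+1)α+ρ⌋ − ⌊nα+ρ⌋)
the sum telescopes: every ⌊nα+ρ⌋ with 0 < n < 191 appears once with + and once with −, leaving ⌊191α+ρ⌋ − ⌊0·α+ρ⌋
191α + ρ = (191·268) / 347 = 51188/347
ρ = 0/347
⌊51188/347⌋ = 147,  ⌊0/347⌋ = 0
#1s = 147 − 0 = 147

147


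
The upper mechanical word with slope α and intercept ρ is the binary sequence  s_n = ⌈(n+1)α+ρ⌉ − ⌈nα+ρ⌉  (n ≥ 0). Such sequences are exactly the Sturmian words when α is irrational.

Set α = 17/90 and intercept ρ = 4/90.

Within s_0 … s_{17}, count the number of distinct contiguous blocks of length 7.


t_n = ⌈(n·17+4)/90⌉ for n = 0 … 18:
  n=0…9: ⌈4/90⌉=1 ⌈21/90⌉=1 ⌈38/90⌉=1 ⌈55/90⌉=1 ⌈72/90⌉=1 ⌈89/90⌉=1 ⌈106/90⌉=2 ⌈123/90⌉=2 ⌈140/90⌉=2 ⌈157/90⌉=2
  n=10…18: ⌈174/90⌉=2 ⌈191/90⌉=3 ⌈208/90⌉=3 ⌈225/90⌉=3 ⌈242/90⌉=3 ⌈259/90⌉=3 ⌈276/90⌉=4 ⌈293/90⌉=4 ⌈310/90⌉=4
s_n = t_(n+1) − t_n for n = 0 … 17 gives
prefix = 000001000010000100
slide a length-7 window over [0..6] … [11..17] (12 windows); first occurrence of each distinct factor:
  [  0..  6] 0000010
  [  1..  7] 0000100
  [  2..  8] 0001000
  [  3..  9] 0010000
  [  4.. 10] 0100001
  [  5.. 11] 1000010
  (the other 6 windows repeat one of these)
distinct factors: {0000010, 0000100, 0001000, 0010000, 0100001, 1000010}
count = 6  (Sturmian bound for length 7 is 8)

6


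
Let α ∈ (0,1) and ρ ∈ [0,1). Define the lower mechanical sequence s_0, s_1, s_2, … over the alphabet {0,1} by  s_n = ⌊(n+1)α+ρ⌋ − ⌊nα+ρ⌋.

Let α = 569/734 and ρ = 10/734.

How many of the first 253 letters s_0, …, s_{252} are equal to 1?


196

#1s = Σ_{n=0}^{252} s_n = Σ_{n=0}^{252} (⌊(n+1)α+ρ⌋ − ⌊nα+ρ⌋)
the sum telescopes: every ⌊nα+ρ⌋ with 0 < n < 253 appears once with + and once with −, leaving ⌊253α+ρ⌋ − ⌊0·α+ρ⌋
253α + ρ = (253·569 + 10) / 734 = 143967/734
ρ = 10/734
⌊143967/734⌋ = 196,  ⌊10/734⌋ = 0
#1s = 196 − 0 = 196


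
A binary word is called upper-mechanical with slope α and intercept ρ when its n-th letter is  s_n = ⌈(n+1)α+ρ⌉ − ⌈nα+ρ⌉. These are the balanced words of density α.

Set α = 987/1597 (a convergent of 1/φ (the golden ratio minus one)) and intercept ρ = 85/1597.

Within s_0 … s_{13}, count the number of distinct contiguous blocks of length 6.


7

t_n = ⌈(n·987+85)/1597⌉ for n = 0 … 14:
  n=0…9: ⌈85/1597⌉=1 ⌈1072/1597⌉=1 ⌈2059/1597⌉=2 ⌈3046/1597⌉=2 ⌈4033/1597⌉=3 ⌈5020/1597⌉=4 ⌈6007/1597⌉=4 ⌈6994/1597⌉=5 ⌈7981/1597⌉=5 ⌈8968/1597⌉=6
  n=10…14: ⌈9955/1597⌉=7 ⌈10942/1597⌉=7 ⌈11929/1597⌉=8 ⌈12916/1597⌉=9 ⌈13903/1597⌉=9
s_n = t_(n+1) − t_n for n = 0 … 13 gives
prefix = 01011010110110
slide a length-6 window over [0..5] … [8..13] (9 windows); first occurrence of each distinct factor:
  [  0..  5] 010110
  [  1..  6] 101101
  [  2..  7] 011010
  [  3..  8] 110101
  [  4..  9] 101011
  [  7.. 12] 011011
  [  8.. 13] 110110
  (the other 2 windows repeat one of these)
distinct factors: {010110, 011010, 011011, 101011, 101101, 110101, 110110}
count = 7  (Sturmian bound for length 6 is 7)


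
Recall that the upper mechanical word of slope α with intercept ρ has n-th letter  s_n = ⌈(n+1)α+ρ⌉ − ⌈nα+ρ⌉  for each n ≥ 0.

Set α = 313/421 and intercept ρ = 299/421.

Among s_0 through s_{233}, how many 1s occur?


#1s = Σ_{n=0}^{233} s_n = Σ_{n=0}^{233} (⌈(n+1)α+ρ⌉ − ⌈nα+ρ⌉)
the sum telescopes: every ⌈nα+ρ⌉ with 0 < n < 234 appears once with + and once with −, leaving ⌈234α+ρ⌉ − ⌈0·α+ρ⌉
234α + ρ = (234·313 + 299) / 421 = 73541/421
ρ = 299/421
⌈73541/421⌉ = 175,  ⌈299/421⌉ = 1
#1s = 175 − 1 = 174

174


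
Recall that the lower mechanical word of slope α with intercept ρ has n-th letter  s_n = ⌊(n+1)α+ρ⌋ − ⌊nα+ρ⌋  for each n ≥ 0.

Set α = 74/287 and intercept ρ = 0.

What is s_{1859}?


0

(n+1)α + ρ = (1860·74) / 287 = 137640/287
nα + ρ     = (1859·74) / 287 = 137566/287
⌊137640/287⌋ = 479,  ⌊137566/287⌋ = 479
s_{1859} = 479 − 479 = 0


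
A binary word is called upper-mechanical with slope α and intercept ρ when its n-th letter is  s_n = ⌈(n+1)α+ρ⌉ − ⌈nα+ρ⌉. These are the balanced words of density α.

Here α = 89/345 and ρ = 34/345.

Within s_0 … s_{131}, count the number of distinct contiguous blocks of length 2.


3

t_n = ⌈(n·89+34)/345⌉ for n = 0 … 132:
  n=0…9: ⌈34/345⌉=1 ⌈123/345⌉=1 ⌈212/345⌉=1 ⌈301/345⌉=1 ⌈390/345⌉=2 ⌈479/345⌉=2 ⌈568/345⌉=2 ⌈657/345⌉=2 ⌈746/345⌉=3 ⌈835/345⌉=3
  n=10…19: ⌈924/345⌉=3 ⌈1013/345⌉=3 ⌈1102/345⌉=4 ⌈1191/345⌉=4 ⌈1280/345⌉=4 ⌈1369/345⌉=4 ⌈1458/345⌉=5 ⌈1547/345⌉=5 ⌈1636/345⌉=5 ⌈1725/345⌉=5
  n=20…29: ⌈1814/345⌉=6 ⌈1903/345⌉=6 ⌈1992/345⌉=6 ⌈2081/345⌉=7 ⌈2170/345⌉=7 ⌈2259/345⌉=7 ⌈2348/345⌉=7 ⌈2437/345⌉=8 ⌈2526/345⌉=8 ⌈2615/345⌉=8
  n=30…39: ⌈2704/345⌉=8 ⌈2793/345⌉=9 ⌈2882/345⌉=9 ⌈2971/345⌉=9 ⌈3060/345⌉=9 ⌈3149/345⌉=10 ⌈3238/345⌉=10 ⌈3327/345⌉=10 ⌈3416/345⌉=10 ⌈3505/345⌉=11
  n=40…49: ⌈3594/345⌉=11 ⌈3683/345⌉=11 ⌈3772/345⌉=11 ⌈3861/345⌉=12 ⌈3950/345⌉=12 ⌈4039/345⌉=12 ⌈4128/345⌉=12 ⌈4217/345⌉=13 ⌈4306/345⌉=13 ⌈4395/345⌉=13
  n=50…59: ⌈4484/345⌉=13 ⌈4573/345⌉=14 ⌈4662/345⌉=14 ⌈4751/345⌉=14 ⌈4840/345⌉=15 ⌈4929/345⌉=15 ⌈5018/345⌉=15 ⌈5107/345⌉=15 ⌈5196/345⌉=16 ⌈5285/345⌉=16
  n=60…69: ⌈5374/345⌉=16 ⌈5463/345⌉=16 ⌈5552/345⌉=17 ⌈5641/345⌉=17 ⌈5730/345⌉=17 ⌈5819/345⌉=17 ⌈5908/345⌉=18 ⌈5997/345⌉=18 ⌈6086/345⌉=18 ⌈6175/345⌉=18
  n=70…79: ⌈6264/345⌉=19 ⌈6353/345⌉=19 ⌈6442/345⌉=19 ⌈6531/345⌉=19 ⌈6620/345⌉=20 ⌈6709/345⌉=20 ⌈6798/345⌉=20 ⌈6887/345⌉=20 ⌈6976/345⌉=21 ⌈7065/345⌉=21
  n=80…89: ⌈7154/345⌉=21 ⌈7243/345⌉=21 ⌈7332/345⌉=22 ⌈7421/345⌉=22 ⌈7510/345⌉=22 ⌈7599/345⌉=23 ⌈7688/345⌉=23 ⌈7777/345⌉=23 ⌈7866/345⌉=23 ⌈7955/345⌉=24
  n=90…99: ⌈8044/345⌉=24 ⌈8133/345⌉=24 ⌈8222/345⌉=24 ⌈8311/345⌉=25 ⌈8400/345⌉=25 ⌈8489/345⌉=25 ⌈8578/345⌉=25 ⌈8667/345⌉=26 ⌈8756/345⌉=26 ⌈8845/345⌉=26
  n=100…109: ⌈8934/345⌉=26 ⌈9023/345⌉=27 ⌈9112/345⌉=27 ⌈9201/345⌉=27 ⌈9290/345⌉=27 ⌈9379/345⌉=28 ⌈9468/345⌉=28 ⌈9557/345⌉=28 ⌈9646/345⌉=28 ⌈9735/345⌉=29
  n=110…119: ⌈9824/345⌉=29 ⌈9913/345⌉=29 ⌈10002/345⌉=29 ⌈10091/345⌉=30 ⌈10180/345⌉=30 ⌈10269/345⌉=30 ⌈10358/345⌉=31 ⌈10447/345⌉=31 ⌈10536/345⌉=31 ⌈10625/345⌉=31
  n=120…129: ⌈10714/345⌉=32 ⌈10803/345⌉=32 ⌈10892/345⌉=32 ⌈10981/345⌉=32 ⌈11070/345⌉=33 ⌈11159/345⌉=33 ⌈11248/345⌉=33 ⌈11337/345⌉=33 ⌈11426/345⌉=34 ⌈11515/345⌉=34
  n=130…132: ⌈11604/345⌉=34 ⌈11693/345⌉=34 ⌈11782/345⌉=35
s_n = t_(n+1) − t_n for n = 0 … 131 gives
prefix = 000100010001000100010010001000100010001000100010001001000100010001000100010001000100100010001000100010001000100010010001000100010001
slide a length-2 window over [0..1] … [130..131] (131 windows); first occurrence of each distinct factor:
  [  0..  1] 00
  [  2..  3] 01
  [  3..  4] 10
  (the other 128 windows repeat one of these)
distinct factors: {00, 01, 10}
count = 3  (Sturmian bound for length 2 is 3)


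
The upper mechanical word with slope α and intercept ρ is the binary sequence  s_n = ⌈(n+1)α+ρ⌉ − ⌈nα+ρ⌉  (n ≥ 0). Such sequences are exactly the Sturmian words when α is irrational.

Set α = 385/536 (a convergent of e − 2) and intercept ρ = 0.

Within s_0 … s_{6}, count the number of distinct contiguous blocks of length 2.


3

t_n = ⌈(n·385)/536⌉ for n = 0 … 7:
  n=0…7: ⌈0/536⌉=0 ⌈385/536⌉=1 ⌈770/536⌉=2 ⌈1155/536⌉=3 ⌈1540/536⌉=3 ⌈1925/536⌉=4 ⌈2310/536⌉=5 ⌈2695/536⌉=6
s_n = t_(n+1) − t_n for n = 0 … 6 gives
prefix = 1110111
slide a length-2 window over [0..1] … [5..6] (6 windows); first occurrence of each distinct factor:
  [  0..  1] 11
  [  2..  3] 10
  [  3..  4] 01
  (the other 3 windows repeat one of these)
distinct factors: {01, 10, 11}
count = 3  (Sturmian bound for length 2 is 3)


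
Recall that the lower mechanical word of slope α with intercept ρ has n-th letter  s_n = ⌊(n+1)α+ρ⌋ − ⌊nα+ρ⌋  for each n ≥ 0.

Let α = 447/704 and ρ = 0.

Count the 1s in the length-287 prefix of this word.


#1s = Σ_{n=0}^{286} s_n = Σ_{n=0}^{286} (⌊(n+1)α+ρ⌋ − ⌊nα+ρ⌋)
the sum telescopes: every ⌊nα+ρ⌋ with 0 < n < 287 appears once with + and once with −, leaving ⌊287α+ρ⌋ − ⌊0·α+ρ⌋
287α + ρ = (287·447) / 704 = 128289/704
ρ = 0/704
⌊128289/704⌋ = 182,  ⌊0/704⌋ = 0
#1s = 182 − 0 = 182

182


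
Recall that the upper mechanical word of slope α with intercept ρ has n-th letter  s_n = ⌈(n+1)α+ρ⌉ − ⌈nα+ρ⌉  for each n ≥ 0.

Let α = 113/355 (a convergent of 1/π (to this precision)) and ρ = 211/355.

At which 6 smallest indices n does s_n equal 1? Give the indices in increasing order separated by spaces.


n=0: ⌈324/355⌉−⌈211/355⌉ = 1−1 = 0
n=1: ⌈437/355⌉−⌈324/355⌉ = 2−1 = 1  ← one
n=2: ⌈550/355⌉−⌈437/355⌉ = 2−2 = 0
n=3: ⌈663/355⌉−⌈550/355⌉ = 2−2 = 0
n=4: ⌈776/355⌉−⌈663/355⌉ = 3−2 = 1  ← one
n=5: ⌈889/355⌉−⌈776/355⌉ = 3−3 = 0
n=6: ⌈1002/355⌉−⌈889/355⌉ = 3−3 = 0
n=7: ⌈1115/355⌉−⌈1002/355⌉ = 4−3 = 1  ← one
n=8: ⌈1228/355⌉−⌈1115/355⌉ = 4−4 = 0
n=9: ⌈1341/355⌉−⌈1228/355⌉ = 4−4 = 0
n=10: ⌈1454/355⌉−⌈1341/355⌉ = 5−4 = 1  ← one
n=11: ⌈1567/355⌉−⌈1454/355⌉ = 5−5 = 0
n=12: ⌈1680/355⌉−⌈1567/355⌉ = 5−5 = 0
n=13: ⌈1793/355⌉−⌈1680/355⌉ = 6−5 = 1  ← one
n=14: ⌈1906/355⌉−⌈1793/355⌉ = 6−6 = 0
n=15: ⌈2019/355⌉−⌈1906/355⌉ = 6−6 = 0
n=16: ⌈2132/355⌉−⌈2019/355⌉ = 7−6 = 1  ← one
positions of the first 6 ones: 1 4 7 10 13 16

1 4 7 10 13 16


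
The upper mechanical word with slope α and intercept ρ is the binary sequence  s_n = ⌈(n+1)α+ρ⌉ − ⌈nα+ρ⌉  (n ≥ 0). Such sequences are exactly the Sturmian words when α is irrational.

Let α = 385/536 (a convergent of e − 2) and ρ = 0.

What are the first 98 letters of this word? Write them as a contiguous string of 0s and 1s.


n=0: ⌈(1·385)/536⌉ − ⌈(0·385)/536⌉ = ⌈385/536⌉ − ⌈0/536⌉ = 1 − 0 = 1
n=1: ⌈(2·385)/536⌉ − ⌈(1·385)/536⌉ = ⌈770/536⌉ − ⌈385/536⌉ = 2 − 1 = 1
n=2: ⌈(3·385)/536⌉ − ⌈(2·385)/536⌉ = ⌈1155/536⌉ − ⌈770/536⌉ = 3 − 2 = 1
n=3: ⌈(4·385)/536⌉ − ⌈(3·385)/536⌉ = ⌈1540/536⌉ − ⌈1155/536⌉ = 3 − 3 = 0
n=4: ⌈(5·385)/536⌉ − ⌈(4·385)/536⌉ = ⌈1925/536⌉ − ⌈1540/536⌉ = 4 − 3 = 1
n=5: ⌈(6·385)/536⌉ − ⌈(5·385)/536⌉ = ⌈2310/536⌉ − ⌈1925/536⌉ = 5 − 4 = 1
n=6: ⌈(7·385)/536⌉ − ⌈(6·385)/536⌉ = ⌈2695/536⌉ − ⌈2310/536⌉ = 6 − 5 = 1
n=7: ⌈(8·385)/536⌉ − ⌈(7·385)/536⌉ = ⌈3080/536⌉ − ⌈2695/536⌉ = 6 − 6 = 0
n=8: ⌈(9·385)/536⌉ − ⌈(8·385)/536⌉ = ⌈3465/536⌉ − ⌈3080/536⌉ = 7 − 6 = 1
n=9: ⌈(10·385)/536⌉ − ⌈(9·385)/536⌉ = ⌈3850/536⌉ − ⌈3465/536⌉ = 8 − 7 = 1
n=10: ⌈(11·385)/536⌉ − ⌈(10·385)/536⌉ = ⌈4235/536⌉ − ⌈3850/536⌉ = 8 − 8 = 0
n=11: ⌈(12·385)/536⌉ − ⌈(11·385)/536⌉ = ⌈4620/536⌉ − ⌈4235/536⌉ = 9 − 8 = 1
n=12: ⌈(13·385)/536⌉ − ⌈(12·385)/536⌉ = ⌈5005/536⌉ − ⌈4620/536⌉ = 10 − 9 = 1
n=13: ⌈(14·385)/536⌉ − ⌈(13·385)/536⌉ = ⌈5390/536⌉ − ⌈5005/536⌉ = 11 − 10 = 1
n=14: ⌈(15·385)/536⌉ − ⌈(14·385)/536⌉ = ⌈5775/536⌉ − ⌈5390/536⌉ = 11 − 11 = 0
n=15: ⌈(16·385)/536⌉ − ⌈(15·385)/536⌉ = ⌈6160/536⌉ − ⌈5775/536⌉ = 12 − 11 = 1
n=16: ⌈(17·385)/536⌉ − ⌈(16·385)/536⌉ = ⌈6545/536⌉ − ⌈6160/536⌉ = 13 − 12 = 1
n=17: ⌈(18·385)/536⌉ − ⌈(17·385)/536⌉ = ⌈6930/536⌉ − ⌈6545/536⌉ = 13 − 13 = 0
n=18: ⌈(19·385)/536⌉ − ⌈(18·385)/536⌉ = ⌈7315/536⌉ − ⌈6930/536⌉ = 14 − 13 = 1
n=19: ⌈(20·385)/536⌉ − ⌈(19·385)/536⌉ = ⌈7700/536⌉ − ⌈7315/536⌉ = 15 − 14 = 1
n=20: ⌈(21·385)/536⌉ − ⌈(20·385)/536⌉ = ⌈8085/536⌉ − ⌈7700/536⌉ = 16 − 15 = 1
n=21: ⌈(22·385)/536⌉ − ⌈(21·385)/536⌉ = ⌈8470/536⌉ − ⌈8085/536⌉ = 16 − 16 = 0
n=22: ⌈(23·385)/536⌉ − ⌈(22·385)/536⌉ = ⌈8855/536⌉ − ⌈8470/536⌉ = 17 − 16 = 1
n=23: ⌈(24·385)/536⌉ − ⌈(23·385)/536⌉ = ⌈9240/536⌉ − ⌈8855/536⌉ = 18 − 17 = 1
n=24: ⌈(25·385)/536⌉ − ⌈(24·385)/536⌉ = ⌈9625/536⌉ − ⌈9240/536⌉ = 18 − 18 = 0
n=25: ⌈(26·385)/536⌉ − ⌈(25·385)/536⌉ = ⌈10010/536⌉ − ⌈9625/536⌉ = 19 − 18 = 1
n=26: ⌈(27·385)/536⌉ − ⌈(26·385)/536⌉ = ⌈10395/536⌉ − ⌈10010/536⌉ = 20 − 19 = 1
n=27: ⌈(28·385)/536⌉ − ⌈(27·385)/536⌉ = ⌈10780/536⌉ − ⌈10395/536⌉ = 21 − 20 = 1
n=28: ⌈(29·385)/536⌉ − ⌈(28·385)/536⌉ = ⌈11165/536⌉ − ⌈10780/536⌉ = 21 − 21 = 0
n=29: ⌈(30·385)/536⌉ − ⌈(29·385)/536⌉ = ⌈11550/536⌉ − ⌈11165/536⌉ = 22 − 21 = 1
n=30: ⌈(31·385)/536⌉ − ⌈(30·385)/536⌉ = ⌈11935/536⌉ − ⌈11550/536⌉ = 23 − 22 = 1
n=31: ⌈(32·385)/536⌉ − ⌈(31·385)/536⌉ = ⌈12320/536⌉ − ⌈11935/536⌉ = 23 − 23 = 0
n=32: ⌈(33·385)/536⌉ − ⌈(32·385)/536⌉ = ⌈12705/536⌉ − ⌈12320/536⌉ = 24 − 23 = 1
n=33: ⌈(34·385)/536⌉ − ⌈(33·385)/536⌉ = ⌈13090/536⌉ − ⌈12705/536⌉ = 25 − 24 = 1
n=34: ⌈(35·385)/536⌉ − ⌈(34·385)/536⌉ = ⌈13475/536⌉ − ⌈13090/536⌉ = 26 − 25 = 1
n=35: ⌈(36·385)/536⌉ − ⌈(35·385)/536⌉ = ⌈13860/536⌉ − ⌈13475/536⌉ = 26 − 26 = 0
n=36: ⌈(37·385)/536⌉ − ⌈(36·385)/536⌉ = ⌈14245/536⌉ − ⌈13860/536⌉ = 27 − 26 = 1
n=37: ⌈(38·385)/536⌉ − ⌈(37·385)/536⌉ = ⌈14630/536⌉ − ⌈14245/536⌉ = 28 − 27 = 1
n=38: ⌈(39·385)/536⌉ − ⌈(38·385)/536⌉ = ⌈15015/536⌉ − ⌈14630/536⌉ = 29 − 28 = 1
n=39: ⌈(40·385)/536⌉ − ⌈(39·385)/536⌉ = ⌈15400/536⌉ − ⌈15015/536⌉ = 29 − 29 = 0
n=40: ⌈(41·385)/536⌉ − ⌈(40·385)/536⌉ = ⌈15785/536⌉ − ⌈15400/536⌉ = 30 − 29 = 1
n=41: ⌈(42·385)/536⌉ − ⌈(41·385)/536⌉ = ⌈16170/536⌉ − ⌈15785/536⌉ = 31 − 30 = 1
n=42: ⌈(43·385)/536⌉ − ⌈(42·385)/536⌉ = ⌈16555/536⌉ − ⌈16170/536⌉ = 31 − 31 = 0
n=43: ⌈(44·385)/536⌉ − ⌈(43·385)/536⌉ = ⌈16940/536⌉ − ⌈16555/536⌉ = 32 − 31 = 1
n=44: ⌈(45·385)/536⌉ − ⌈(44·385)/536⌉ = ⌈17325/536⌉ − ⌈16940/536⌉ = 33 − 32 = 1
n=45: ⌈(46·385)/536⌉ − ⌈(45·385)/536⌉ = ⌈17710/536⌉ − ⌈17325/536⌉ = 34 − 33 = 1
n=46: ⌈(47·385)/536⌉ − ⌈(46·385)/536⌉ = ⌈18095/536⌉ − ⌈17710/536⌉ = 34 − 34 = 0
n=47: ⌈(48·385)/536⌉ − ⌈(47·385)/536⌉ = ⌈18480/536⌉ − ⌈18095/536⌉ = 35 − 34 = 1
n=48: ⌈(49·385)/536⌉ − ⌈(48·385)/536⌉ = ⌈18865/536⌉ − ⌈18480/536⌉ = 36 − 35 = 1
n=49: ⌈(50·385)/536⌉ − ⌈(49·385)/536⌉ = ⌈19250/536⌉ − ⌈18865/536⌉ = 36 − 36 = 0
n=50: ⌈(51·385)/536⌉ − ⌈(50·385)/536⌉ = ⌈19635/536⌉ − ⌈19250/536⌉ = 37 − 36 = 1
n=51: ⌈(52·385)/536⌉ − ⌈(51·385)/536⌉ = ⌈20020/536⌉ − ⌈19635/536⌉ = 38 − 37 = 1
n=52: ⌈(53·385)/536⌉ − ⌈(52·385)/536⌉ = ⌈20405/536⌉ − ⌈20020/536⌉ = 39 − 38 = 1
n=53: ⌈(54·385)/536⌉ − ⌈(53·385)/536⌉ = ⌈20790/536⌉ − ⌈20405/536⌉ = 39 − 39 = 0
n=54: ⌈(55·385)/536⌉ − ⌈(54·385)/536⌉ = ⌈21175/536⌉ − ⌈20790/536⌉ = 40 − 39 = 1
n=55: ⌈(56·385)/536⌉ − ⌈(55·385)/536⌉ = ⌈21560/536⌉ − ⌈21175/536⌉ = 41 − 40 = 1
n=56: ⌈(57·385)/536⌉ − ⌈(56·385)/536⌉ = ⌈21945/536⌉ − ⌈21560/536⌉ = 41 − 41 = 0
n=57: ⌈(58·385)/536⌉ − ⌈(57·385)/536⌉ = ⌈22330/536⌉ − ⌈21945/536⌉ = 42 − 41 = 1
n=58: ⌈(59·385)/536⌉ − ⌈(58·385)/536⌉ = ⌈22715/536⌉ − ⌈22330/536⌉ = 43 − 42 = 1
n=59: ⌈(60·385)/536⌉ − ⌈(59·385)/536⌉ = ⌈23100/536⌉ − ⌈22715/536⌉ = 44 − 43 = 1
n=60: ⌈(61·385)/536⌉ − ⌈(60·385)/536⌉ = ⌈23485/536⌉ − ⌈23100/536⌉ = 44 − 44 = 0
n=61: ⌈(62·385)/536⌉ − ⌈(61·385)/536⌉ = ⌈23870/536⌉ − ⌈23485/536⌉ = 45 − 44 = 1
n=62: ⌈(63·385)/536⌉ − ⌈(62·385)/536⌉ = ⌈24255/536⌉ − ⌈23870/536⌉ = 46 − 45 = 1
n=63: ⌈(64·385)/536⌉ − ⌈(63·385)/536⌉ = ⌈24640/536⌉ − ⌈24255/536⌉ = 46 − 46 = 0
n=64: ⌈(65·385)/536⌉ − ⌈(64·385)/536⌉ = ⌈25025/536⌉ − ⌈24640/536⌉ = 47 − 46 = 1
n=65: ⌈(66·385)/536⌉ − ⌈(65·385)/536⌉ = ⌈25410/536⌉ − ⌈25025/536⌉ = 48 − 47 = 1
n=66: ⌈(67·385)/536⌉ − ⌈(66·385)/536⌉ = ⌈25795/536⌉ − ⌈25410/536⌉ = 49 − 48 = 1
n=67: ⌈(68·385)/536⌉ − ⌈(67·385)/536⌉ = ⌈26180/536⌉ − ⌈25795/536⌉ = 49 − 49 = 0
n=68: ⌈(69·385)/536⌉ − ⌈(68·385)/536⌉ = ⌈26565/536⌉ − ⌈26180/536⌉ = 50 − 49 = 1
n=69: ⌈(70·385)/536⌉ − ⌈(69·385)/536⌉ = ⌈26950/536⌉ − ⌈26565/536⌉ = 51 − 50 = 1
n=70: ⌈(71·385)/536⌉ − ⌈(70·385)/536⌉ = ⌈27335/536⌉ − ⌈26950/536⌉ = 51 − 51 = 0
n=71: ⌈(72·385)/536⌉ − ⌈(71·385)/536⌉ = ⌈27720/536⌉ − ⌈27335/536⌉ = 52 − 51 = 1
n=72: ⌈(73·385)/536⌉ − ⌈(72·385)/536⌉ = ⌈28105/536⌉ − ⌈27720/536⌉ = 53 − 52 = 1
n=73: ⌈(74·385)/536⌉ − ⌈(73·385)/536⌉ = ⌈28490/536⌉ − ⌈28105/536⌉ = 54 − 53 = 1
n=74: ⌈(75·385)/536⌉ − ⌈(74·385)/536⌉ = ⌈28875/536⌉ − ⌈28490/536⌉ = 54 − 54 = 0
n=75: ⌈(76·385)/536⌉ − ⌈(75·385)/536⌉ = ⌈29260/536⌉ − ⌈28875/536⌉ = 55 − 54 = 1
n=76: ⌈(77·385)/536⌉ − ⌈(76·385)/536⌉ = ⌈29645/536⌉ − ⌈29260/536⌉ = 56 − 55 = 1
n=77: ⌈(78·385)/536⌉ − ⌈(77·385)/536⌉ = ⌈30030/536⌉ − ⌈29645/536⌉ = 57 − 56 = 1
n=78: ⌈(79·385)/536⌉ − ⌈(78·385)/536⌉ = ⌈30415/536⌉ − ⌈30030/536⌉ = 57 − 57 = 0
n=79: ⌈(80·385)/536⌉ − ⌈(79·385)/536⌉ = ⌈30800/536⌉ − ⌈30415/536⌉ = 58 − 57 = 1
n=80: ⌈(81·385)/536⌉ − ⌈(80·385)/536⌉ = ⌈31185/536⌉ − ⌈30800/536⌉ = 59 − 58 = 1
n=81: ⌈(82·385)/536⌉ − ⌈(81·385)/536⌉ = ⌈31570/536⌉ − ⌈31185/536⌉ = 59 − 59 = 0
n=82: ⌈(83·385)/536⌉ − ⌈(82·385)/536⌉ = ⌈31955/536⌉ − ⌈31570/536⌉ = 60 − 59 = 1
n=83: ⌈(84·385)/536⌉ − ⌈(83·385)/536⌉ = ⌈32340/536⌉ − ⌈31955/536⌉ = 61 − 60 = 1
n=84: ⌈(85·385)/536⌉ − ⌈(84·385)/536⌉ = ⌈32725/536⌉ − ⌈32340/536⌉ = 62 − 61 = 1
n=85: ⌈(86·385)/536⌉ − ⌈(85·385)/536⌉ = ⌈33110/536⌉ − ⌈32725/536⌉ = 62 − 62 = 0
n=86: ⌈(87·385)/536⌉ − ⌈(86·385)/536⌉ = ⌈33495/536⌉ − ⌈33110/536⌉ = 63 − 62 = 1
n=87: ⌈(88·385)/536⌉ − ⌈(87·385)/536⌉ = ⌈33880/536⌉ − ⌈33495/536⌉ = 64 − 63 = 1
n=88: ⌈(89·385)/536⌉ − ⌈(88·385)/536⌉ = ⌈34265/536⌉ − ⌈33880/536⌉ = 64 − 64 = 0
n=89: ⌈(90·385)/536⌉ − ⌈(89·385)/536⌉ = ⌈34650/536⌉ − ⌈34265/536⌉ = 65 − 64 = 1
n=90: ⌈(91·385)/536⌉ − ⌈(90·385)/536⌉ = ⌈35035/536⌉ − ⌈34650/536⌉ = 66 − 65 = 1
n=91: ⌈(92·385)/536⌉ − ⌈(91·385)/536⌉ = ⌈35420/536⌉ − ⌈35035/536⌉ = 67 − 66 = 1
n=92: ⌈(93·385)/536⌉ − ⌈(92·385)/536⌉ = ⌈35805/536⌉ − ⌈35420/536⌉ = 67 − 67 = 0
n=93: ⌈(94·385)/536⌉ − ⌈(93·385)/536⌉ = ⌈36190/536⌉ − ⌈35805/536⌉ = 68 − 67 = 1
n=94: ⌈(95·385)/536⌉ − ⌈(94·385)/536⌉ = ⌈36575/536⌉ − ⌈36190/536⌉ = 69 − 68 = 1
n=95: ⌈(96·385)/536⌉ − ⌈(95·385)/536⌉ = ⌈36960/536⌉ − ⌈36575/536⌉ = 69 − 69 = 0
n=96: ⌈(97·385)/536⌉ − ⌈(96·385)/536⌉ = ⌈37345/536⌉ − ⌈36960/536⌉ = 70 − 69 = 1
n=97: ⌈(98·385)/536⌉ − ⌈(97·385)/536⌉ = ⌈37730/536⌉ − ⌈37345/536⌉ = 71 − 70 = 1

11101110110111011011101101110110111011101101110110111011011101101110110111011101101110110111011011


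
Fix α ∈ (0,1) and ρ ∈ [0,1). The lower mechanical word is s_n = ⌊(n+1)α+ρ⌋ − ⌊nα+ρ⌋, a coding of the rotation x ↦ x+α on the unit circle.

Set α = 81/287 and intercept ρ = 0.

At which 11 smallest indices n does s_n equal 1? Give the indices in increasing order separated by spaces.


n=0: ⌊81/287⌋−⌊0/287⌋ = 0−0 = 0
n=1: ⌊162/287⌋−⌊81/287⌋ = 0−0 = 0
n=2: ⌊243/287⌋−⌊162/287⌋ = 0−0 = 0
n=3: ⌊324/287⌋−⌊243/287⌋ = 1−0 = 1  ← one
n=4: ⌊405/287⌋−⌊324/287⌋ = 1−1 = 0
n=5: ⌊486/287⌋−⌊405/287⌋ = 1−1 = 0
n=6: ⌊567/287⌋−⌊486/287⌋ = 1−1 = 0
n=7: ⌊648/287⌋−⌊567/287⌋ = 2−1 = 1  ← one
n=8: ⌊729/287⌋−⌊648/287⌋ = 2−2 = 0
n=9: ⌊810/287⌋−⌊729/287⌋ = 2−2 = 0
n=10: ⌊891/287⌋−⌊810/287⌋ = 3−2 = 1  ← one
n=11: ⌊972/287⌋−⌊891/287⌋ = 3−3 = 0
n=12: ⌊1053/287⌋−⌊972/287⌋ = 3−3 = 0
n=13: ⌊1134/287⌋−⌊1053/287⌋ = 3−3 = 0
n=14: ⌊1215/287⌋−⌊1134/287⌋ = 4−3 = 1  ← one
n=15: ⌊1296/287⌋−⌊1215/287⌋ = 4−4 = 0
n=16: ⌊1377/287⌋−⌊1296/287⌋ = 4−4 = 0
n=17: ⌊1458/287⌋−⌊1377/287⌋ = 5−4 = 1  ← one
n=18: ⌊1539/287⌋−⌊1458/287⌋ = 5−5 = 0
n=19: ⌊1620/287⌋−⌊1539/287⌋ = 5−5 = 0
n=20: ⌊1701/287⌋−⌊1620/287⌋ = 5−5 = 0
n=21: ⌊1782/287⌋−⌊1701/287⌋ = 6−5 = 1  ← one
n=22: ⌊1863/287⌋−⌊1782/287⌋ = 6−6 = 0
n=23: ⌊1944/287⌋−⌊1863/287⌋ = 6−6 = 0
n=24: ⌊2025/287⌋−⌊1944/287⌋ = 7−6 = 1  ← one
n=25: ⌊2106/287⌋−⌊2025/287⌋ = 7−7 = 0
n=26: ⌊2187/287⌋−⌊2106/287⌋ = 7−7 = 0
n=27: ⌊2268/287⌋−⌊2187/287⌋ = 7−7 = 0
n=28: ⌊2349/287⌋−⌊2268/287⌋ = 8−7 = 1  ← one
n=29: ⌊2430/287⌋−⌊2349/287⌋ = 8−8 = 0
n=30: ⌊2511/287⌋−⌊2430/287⌋ = 8−8 = 0
n=31: ⌊2592/287⌋−⌊2511/287⌋ = 9−8 = 1  ← one
n=32: ⌊2673/287⌋−⌊2592/287⌋ = 9−9 = 0
n=33: ⌊2754/287⌋−⌊2673/287⌋ = 9−9 = 0
n=34: ⌊2835/287⌋−⌊2754/287⌋ = 9−9 = 0
n=35: ⌊2916/287⌋−⌊2835/287⌋ = 10−9 = 1  ← one
n=36: ⌊2997/287⌋−⌊2916/287⌋ = 10−10 = 0
n=37: ⌊3078/287⌋−⌊2997/287⌋ = 10−10 = 0
n=38: ⌊3159/287⌋−⌊3078/287⌋ = 11−10 = 1  ← one
positions of the first 11 ones: 3 7 10 14 17 21 24 28 31 35 38

3 7 10 14 17 21 24 28 31 35 38


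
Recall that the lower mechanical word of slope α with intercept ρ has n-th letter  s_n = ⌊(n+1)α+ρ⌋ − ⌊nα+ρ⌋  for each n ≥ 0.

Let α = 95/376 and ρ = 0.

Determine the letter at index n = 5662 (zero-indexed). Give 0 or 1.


0

(n+1)α + ρ = (5663·95) / 376 = 537985/376
nα + ρ     = (5662·95) / 376 = 537890/376
⌊537985/376⌋ = 1430,  ⌊537890/376⌋ = 1430
s_{5662} = 1430 − 1430 = 0


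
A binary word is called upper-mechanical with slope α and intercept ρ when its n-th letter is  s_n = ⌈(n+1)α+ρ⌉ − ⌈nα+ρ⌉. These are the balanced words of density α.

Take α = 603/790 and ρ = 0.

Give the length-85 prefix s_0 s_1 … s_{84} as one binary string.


n=0: ⌈(1·603)/790⌉ − ⌈(0·603)/790⌉ = ⌈603/790⌉ − ⌈0/790⌉ = 1 − 0 = 1
n=1: ⌈(2·603)/790⌉ − ⌈(1·603)/790⌉ = ⌈1206/790⌉ − ⌈603/790⌉ = 2 − 1 = 1
n=2: ⌈(3·603)/790⌉ − ⌈(2·603)/790⌉ = ⌈1809/790⌉ − ⌈1206/790⌉ = 3 − 2 = 1
n=3: ⌈(4·603)/790⌉ − ⌈(3·603)/790⌉ = ⌈2412/790⌉ − ⌈1809/790⌉ = 4 − 3 = 1
n=4: ⌈(5·603)/790⌉ − ⌈(4·603)/790⌉ = ⌈3015/790⌉ − ⌈2412/790⌉ = 4 − 4 = 0
n=5: ⌈(6·603)/790⌉ − ⌈(5·603)/790⌉ = ⌈3618/790⌉ − ⌈3015/790⌉ = 5 − 4 = 1
n=6: ⌈(7·603)/790⌉ − ⌈(6·603)/790⌉ = ⌈4221/790⌉ − ⌈3618/790⌉ = 6 − 5 = 1
n=7: ⌈(8·603)/790⌉ − ⌈(7·603)/790⌉ = ⌈4824/790⌉ − ⌈4221/790⌉ = 7 − 6 = 1
n=8: ⌈(9·603)/790⌉ − ⌈(8·603)/790⌉ = ⌈5427/790⌉ − ⌈4824/790⌉ = 7 − 7 = 0
n=9: ⌈(10·603)/790⌉ − ⌈(9·603)/790⌉ = ⌈6030/790⌉ − ⌈5427/790⌉ = 8 − 7 = 1
n=10: ⌈(11·603)/790⌉ − ⌈(10·603)/790⌉ = ⌈6633/790⌉ − ⌈6030/790⌉ = 9 − 8 = 1
n=11: ⌈(12·603)/790⌉ − ⌈(11·603)/790⌉ = ⌈7236/790⌉ − ⌈6633/790⌉ = 10 − 9 = 1
n=12: ⌈(13·603)/790⌉ − ⌈(12·603)/790⌉ = ⌈7839/790⌉ − ⌈7236/790⌉ = 10 − 10 = 0
n=13: ⌈(14·603)/790⌉ − ⌈(13·603)/790⌉ = ⌈8442/790⌉ − ⌈7839/790⌉ = 11 − 10 = 1
n=14: ⌈(15·603)/790⌉ − ⌈(14·603)/790⌉ = ⌈9045/790⌉ − ⌈8442/790⌉ = 12 − 11 = 1
n=15: ⌈(16·603)/790⌉ − ⌈(15·603)/790⌉ = ⌈9648/790⌉ − ⌈9045/790⌉ = 13 − 12 = 1
n=16: ⌈(17·603)/790⌉ − ⌈(16·603)/790⌉ = ⌈10251/790⌉ − ⌈9648/790⌉ = 13 − 13 = 0
n=17: ⌈(18·603)/790⌉ − ⌈(17·603)/790⌉ = ⌈10854/790⌉ − ⌈10251/790⌉ = 14 − 13 = 1
n=18: ⌈(19·603)/790⌉ − ⌈(18·603)/790⌉ = ⌈11457/790⌉ − ⌈10854/790⌉ = 15 − 14 = 1
n=19: ⌈(20·603)/790⌉ − ⌈(19·603)/790⌉ = ⌈12060/790⌉ − ⌈11457/790⌉ = 16 − 15 = 1
n=20: ⌈(21·603)/790⌉ − ⌈(20·603)/790⌉ = ⌈12663/790⌉ − ⌈12060/790⌉ = 17 − 16 = 1
n=21: ⌈(22·603)/790⌉ − ⌈(21·603)/790⌉ = ⌈13266/790⌉ − ⌈12663/790⌉ = 17 − 17 = 0
n=22: ⌈(23·603)/790⌉ − ⌈(22·603)/790⌉ = ⌈13869/790⌉ − ⌈13266/790⌉ = 18 − 17 = 1
n=23: ⌈(24·603)/790⌉ − ⌈(23·603)/790⌉ = ⌈14472/790⌉ − ⌈13869/790⌉ = 19 − 18 = 1
n=24: ⌈(25·603)/790⌉ − ⌈(24·603)/790⌉ = ⌈15075/790⌉ − ⌈14472/790⌉ = 20 − 19 = 1
n=25: ⌈(26·603)/790⌉ − ⌈(25·603)/790⌉ = ⌈15678/790⌉ − ⌈15075/790⌉ = 20 − 20 = 0
n=26: ⌈(27·603)/790⌉ − ⌈(26·603)/790⌉ = ⌈16281/790⌉ − ⌈15678/790⌉ = 21 − 20 = 1
n=27: ⌈(28·603)/790⌉ − ⌈(27·603)/790⌉ = ⌈16884/790⌉ − ⌈16281/790⌉ = 22 − 21 = 1
n=28: ⌈(29·603)/790⌉ − ⌈(28·603)/790⌉ = ⌈17487/790⌉ − ⌈16884/790⌉ = 23 − 22 = 1
n=29: ⌈(30·603)/790⌉ − ⌈(29·603)/790⌉ = ⌈18090/790⌉ − ⌈17487/790⌉ = 23 − 23 = 0
n=30: ⌈(31·603)/790⌉ − ⌈(30·603)/790⌉ = ⌈18693/790⌉ − ⌈18090/790⌉ = 24 − 23 = 1
n=31: ⌈(32·603)/790⌉ − ⌈(31·603)/790⌉ = ⌈19296/790⌉ − ⌈18693/790⌉ = 25 − 24 = 1
n=32: ⌈(33·603)/790⌉ − ⌈(32·603)/790⌉ = ⌈19899/790⌉ − ⌈19296/790⌉ = 26 − 25 = 1
n=33: ⌈(34·603)/790⌉ − ⌈(33·603)/790⌉ = ⌈20502/790⌉ − ⌈19899/790⌉ = 26 − 26 = 0
n=34: ⌈(35·603)/790⌉ − ⌈(34·603)/790⌉ = ⌈21105/790⌉ − ⌈20502/790⌉ = 27 − 26 = 1
n=35: ⌈(36·603)/790⌉ − ⌈(35·603)/790⌉ = ⌈21708/790⌉ − ⌈21105/790⌉ = 28 − 27 = 1
n=36: ⌈(37·603)/790⌉ − ⌈(36·603)/790⌉ = ⌈22311/790⌉ − ⌈21708/790⌉ = 29 − 28 = 1
n=37: ⌈(38·603)/790⌉ − ⌈(37·603)/790⌉ = ⌈22914/790⌉ − ⌈22311/790⌉ = 30 − 29 = 1
n=38: ⌈(39·603)/790⌉ − ⌈(38·603)/790⌉ = ⌈23517/790⌉ − ⌈22914/790⌉ = 30 − 30 = 0
n=39: ⌈(40·603)/790⌉ − ⌈(39·603)/790⌉ = ⌈24120/790⌉ − ⌈23517/790⌉ = 31 − 30 = 1
n=40: ⌈(41·603)/790⌉ − ⌈(40·603)/790⌉ = ⌈24723/790⌉ − ⌈24120/790⌉ = 32 − 31 = 1
n=41: ⌈(42·603)/790⌉ − ⌈(41·603)/790⌉ = ⌈25326/790⌉ − ⌈24723/790⌉ = 33 − 32 = 1
n=42: ⌈(43·603)/790⌉ − ⌈(42·603)/790⌉ = ⌈25929/790⌉ − ⌈25326/790⌉ = 33 − 33 = 0
n=43: ⌈(44·603)/790⌉ − ⌈(43·603)/790⌉ = ⌈26532/790⌉ − ⌈25929/790⌉ = 34 − 33 = 1
n=44: ⌈(45·603)/790⌉ − ⌈(44·603)/790⌉ = ⌈27135/790⌉ − ⌈26532/790⌉ = 35 − 34 = 1
n=45: ⌈(46·603)/790⌉ − ⌈(45·603)/790⌉ = ⌈27738/790⌉ − ⌈27135/790⌉ = 36 − 35 = 1
n=46: ⌈(47·603)/790⌉ − ⌈(46·603)/790⌉ = ⌈28341/790⌉ − ⌈27738/790⌉ = 36 − 36 = 0
n=47: ⌈(48·603)/790⌉ − ⌈(47·603)/790⌉ = ⌈28944/790⌉ − ⌈28341/790⌉ = 37 − 36 = 1
n=48: ⌈(49·603)/790⌉ − ⌈(48·603)/790⌉ = ⌈29547/790⌉ − ⌈28944/790⌉ = 38 − 37 = 1
n=49: ⌈(50·603)/790⌉ − ⌈(49·603)/790⌉ = ⌈30150/790⌉ − ⌈29547/790⌉ = 39 − 38 = 1
n=50: ⌈(51·603)/790⌉ − ⌈(50·603)/790⌉ = ⌈30753/790⌉ − ⌈30150/790⌉ = 39 − 39 = 0
n=51: ⌈(52·603)/790⌉ − ⌈(51·603)/790⌉ = ⌈31356/790⌉ − ⌈30753/790⌉ = 40 − 39 = 1
n=52: ⌈(53·603)/790⌉ − ⌈(52·603)/790⌉ = ⌈31959/790⌉ − ⌈31356/790⌉ = 41 − 40 = 1
n=53: ⌈(54·603)/790⌉ − ⌈(53·603)/790⌉ = ⌈32562/790⌉ − ⌈31959/790⌉ = 42 − 41 = 1
n=54: ⌈(55·603)/790⌉ − ⌈(54·603)/790⌉ = ⌈33165/790⌉ − ⌈32562/790⌉ = 42 − 42 = 0
n=55: ⌈(56·603)/790⌉ − ⌈(55·603)/790⌉ = ⌈33768/790⌉ − ⌈33165/790⌉ = 43 − 42 = 1
n=56: ⌈(57·603)/790⌉ − ⌈(56·603)/790⌉ = ⌈34371/790⌉ − ⌈33768/790⌉ = 44 − 43 = 1
n=57: ⌈(58·603)/790⌉ − ⌈(57·603)/790⌉ = ⌈34974/790⌉ − ⌈34371/790⌉ = 45 − 44 = 1
n=58: ⌈(59·603)/790⌉ − ⌈(58·603)/790⌉ = ⌈35577/790⌉ − ⌈34974/790⌉ = 46 − 45 = 1
n=59: ⌈(60·603)/790⌉ − ⌈(59·603)/790⌉ = ⌈36180/790⌉ − ⌈35577/790⌉ = 46 − 46 = 0
n=60: ⌈(61·603)/790⌉ − ⌈(60·603)/790⌉ = ⌈36783/790⌉ − ⌈36180/790⌉ = 47 − 46 = 1
n=61: ⌈(62·603)/790⌉ − ⌈(61·603)/790⌉ = ⌈37386/790⌉ − ⌈36783/790⌉ = 48 − 47 = 1
n=62: ⌈(63·603)/790⌉ − ⌈(62·603)/790⌉ = ⌈37989/790⌉ − ⌈37386/790⌉ = 49 − 48 = 1
n=63: ⌈(64·603)/790⌉ − ⌈(63·603)/790⌉ = ⌈38592/790⌉ − ⌈37989/790⌉ = 49 − 49 = 0
n=64: ⌈(65·603)/790⌉ − ⌈(64·603)/790⌉ = ⌈39195/790⌉ − ⌈38592/790⌉ = 50 − 49 = 1
n=65: ⌈(66·603)/790⌉ − ⌈(65·603)/790⌉ = ⌈39798/790⌉ − ⌈39195/790⌉ = 51 − 50 = 1
n=66: ⌈(67·603)/790⌉ − ⌈(66·603)/790⌉ = ⌈40401/790⌉ − ⌈39798/790⌉ = 52 − 51 = 1
n=67: ⌈(68·603)/790⌉ − ⌈(67·603)/790⌉ = ⌈41004/790⌉ − ⌈40401/790⌉ = 52 − 52 = 0
n=68: ⌈(69·603)/790⌉ − ⌈(68·603)/790⌉ = ⌈41607/790⌉ − ⌈41004/790⌉ = 53 − 52 = 1
n=69: ⌈(70·603)/790⌉ − ⌈(69·603)/790⌉ = ⌈42210/790⌉ − ⌈41607/790⌉ = 54 − 53 = 1
n=70: ⌈(71·603)/790⌉ − ⌈(70·603)/790⌉ = ⌈42813/790⌉ − ⌈42210/790⌉ = 55 − 54 = 1
n=71: ⌈(72·603)/790⌉ − ⌈(71·603)/790⌉ = ⌈43416/790⌉ − ⌈42813/790⌉ = 55 − 55 = 0
n=72: ⌈(73·603)/790⌉ − ⌈(72·603)/790⌉ = ⌈44019/790⌉ − ⌈43416/790⌉ = 56 − 55 = 1
n=73: ⌈(74·603)/790⌉ − ⌈(73·603)/790⌉ = ⌈44622/790⌉ − ⌈44019/790⌉ = 57 − 56 = 1
n=74: ⌈(75·603)/790⌉ − ⌈(74·603)/790⌉ = ⌈45225/790⌉ − ⌈44622/790⌉ = 58 − 57 = 1
n=75: ⌈(76·603)/790⌉ − ⌈(75·603)/790⌉ = ⌈45828/790⌉ − ⌈45225/790⌉ = 59 − 58 = 1
n=76: ⌈(77·603)/790⌉ − ⌈(76·603)/790⌉ = ⌈46431/790⌉ − ⌈45828/790⌉ = 59 − 59 = 0
n=77: ⌈(78·603)/790⌉ − ⌈(77·603)/790⌉ = ⌈47034/790⌉ − ⌈46431/790⌉ = 60 − 59 = 1
n=78: ⌈(79·603)/790⌉ − ⌈(78·603)/790⌉ = ⌈47637/790⌉ − ⌈47034/790⌉ = 61 − 60 = 1
n=79: ⌈(80·603)/790⌉ − ⌈(79·603)/790⌉ = ⌈48240/790⌉ − ⌈47637/790⌉ = 62 − 61 = 1
n=80: ⌈(81·603)/790⌉ − ⌈(80·603)/790⌉ = ⌈48843/790⌉ − ⌈48240/790⌉ = 62 − 62 = 0
n=81: ⌈(82·603)/790⌉ − ⌈(81·603)/790⌉ = ⌈49446/790⌉ − ⌈48843/790⌉ = 63 − 62 = 1
n=82: ⌈(83·603)/790⌉ − ⌈(82·603)/790⌉ = ⌈50049/790⌉ − ⌈49446/790⌉ = 64 − 63 = 1
n=83: ⌈(84·603)/790⌉ − ⌈(83·603)/790⌉ = ⌈50652/790⌉ − ⌈50049/790⌉ = 65 − 64 = 1
n=84: ⌈(85·603)/790⌉ − ⌈(84·603)/790⌉ = ⌈51255/790⌉ − ⌈50652/790⌉ = 65 − 65 = 0

1111011101110111011110111011101110111101110111011101110111101110111011101111011101110


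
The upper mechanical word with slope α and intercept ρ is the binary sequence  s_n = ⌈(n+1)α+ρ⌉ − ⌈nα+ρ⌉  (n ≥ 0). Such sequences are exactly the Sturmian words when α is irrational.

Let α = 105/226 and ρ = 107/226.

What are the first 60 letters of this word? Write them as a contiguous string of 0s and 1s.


010101010101001010101010101001010101010100101010101010100101

n=0: ⌈(1·105+107)/226⌉ − ⌈(0·105+107)/226⌉ = ⌈212/226⌉ − ⌈107/226⌉ = 1 − 1 = 0
n=1: ⌈(2·105+107)/226⌉ − ⌈(1·105+107)/226⌉ = ⌈317/226⌉ − ⌈212/226⌉ = 2 − 1 = 1
n=2: ⌈(3·105+107)/226⌉ − ⌈(2·105+107)/226⌉ = ⌈422/226⌉ − ⌈317/226⌉ = 2 − 2 = 0
n=3: ⌈(4·105+107)/226⌉ − ⌈(3·105+107)/226⌉ = ⌈527/226⌉ − ⌈422/226⌉ = 3 − 2 = 1
n=4: ⌈(5·105+107)/226⌉ − ⌈(4·105+107)/226⌉ = ⌈632/226⌉ − ⌈527/226⌉ = 3 − 3 = 0
n=5: ⌈(6·105+107)/226⌉ − ⌈(5·105+107)/226⌉ = ⌈737/226⌉ − ⌈632/226⌉ = 4 − 3 = 1
n=6: ⌈(7·105+107)/226⌉ − ⌈(6·105+107)/226⌉ = ⌈842/226⌉ − ⌈737/226⌉ = 4 − 4 = 0
n=7: ⌈(8·105+107)/226⌉ − ⌈(7·105+107)/226⌉ = ⌈947/226⌉ − ⌈842/226⌉ = 5 − 4 = 1
n=8: ⌈(9·105+107)/226⌉ − ⌈(8·105+107)/226⌉ = ⌈1052/226⌉ − ⌈947/226⌉ = 5 − 5 = 0
n=9: ⌈(10·105+107)/226⌉ − ⌈(9·105+107)/226⌉ = ⌈1157/226⌉ − ⌈1052/226⌉ = 6 − 5 = 1
n=10: ⌈(11·105+107)/226⌉ − ⌈(10·105+107)/226⌉ = ⌈1262/226⌉ − ⌈1157/226⌉ = 6 − 6 = 0
n=11: ⌈(12·105+107)/226⌉ − ⌈(11·105+107)/226⌉ = ⌈1367/226⌉ − ⌈1262/226⌉ = 7 − 6 = 1
n=12: ⌈(13·105+107)/226⌉ − ⌈(12·105+107)/226⌉ = ⌈1472/226⌉ − ⌈1367/226⌉ = 7 − 7 = 0
n=13: ⌈(14·105+107)/226⌉ − ⌈(13·105+107)/226⌉ = ⌈1577/226⌉ − ⌈1472/226⌉ = 7 − 7 = 0
n=14: ⌈(15·105+107)/226⌉ − ⌈(14·105+107)/226⌉ = ⌈1682/226⌉ − ⌈1577/226⌉ = 8 − 7 = 1
n=15: ⌈(16·105+107)/226⌉ − ⌈(15·105+107)/226⌉ = ⌈1787/226⌉ − ⌈1682/226⌉ = 8 − 8 = 0
n=16: ⌈(17·105+107)/226⌉ − ⌈(16·105+107)/226⌉ = ⌈1892/226⌉ − ⌈1787/226⌉ = 9 − 8 = 1
n=17: ⌈(18·105+107)/226⌉ − ⌈(17·105+107)/226⌉ = ⌈1997/226⌉ − ⌈1892/226⌉ = 9 − 9 = 0
n=18: ⌈(19·105+107)/226⌉ − ⌈(18·105+107)/226⌉ = ⌈2102/226⌉ − ⌈1997/226⌉ = 10 − 9 = 1
n=19: ⌈(20·105+107)/226⌉ − ⌈(19·105+107)/226⌉ = ⌈2207/226⌉ − ⌈2102/226⌉ = 10 − 10 = 0
n=20: ⌈(21·105+107)/226⌉ − ⌈(20·105+107)/226⌉ = ⌈2312/226⌉ − ⌈2207/226⌉ = 11 − 10 = 1
n=21: ⌈(22·105+107)/226⌉ − ⌈(21·105+107)/226⌉ = ⌈2417/226⌉ − ⌈2312/226⌉ = 11 − 11 = 0
n=22: ⌈(23·105+107)/226⌉ − ⌈(22·105+107)/226⌉ = ⌈2522/226⌉ − ⌈2417/226⌉ = 12 − 11 = 1
n=23: ⌈(24·105+107)/226⌉ − ⌈(23·105+107)/226⌉ = ⌈2627/226⌉ − ⌈2522/226⌉ = 12 − 12 = 0
n=24: ⌈(25·105+107)/226⌉ − ⌈(24·105+107)/226⌉ = ⌈2732/226⌉ − ⌈2627/226⌉ = 13 − 12 = 1
n=25: ⌈(26·105+107)/226⌉ − ⌈(25·105+107)/226⌉ = ⌈2837/226⌉ − ⌈2732/226⌉ = 13 − 13 = 0
n=26: ⌈(27·105+107)/226⌉ − ⌈(26·105+107)/226⌉ = ⌈2942/226⌉ − ⌈2837/226⌉ = 14 − 13 = 1
n=27: ⌈(28·105+107)/226⌉ − ⌈(27·105+107)/226⌉ = ⌈3047/226⌉ − ⌈2942/226⌉ = 14 − 14 = 0
n=28: ⌈(29·105+107)/226⌉ − ⌈(28·105+107)/226⌉ = ⌈3152/226⌉ − ⌈3047/226⌉ = 14 − 14 = 0
n=29: ⌈(30·105+107)/226⌉ − ⌈(29·105+107)/226⌉ = ⌈3257/226⌉ − ⌈3152/226⌉ = 15 − 14 = 1
n=30: ⌈(31·105+107)/226⌉ − ⌈(30·105+107)/226⌉ = ⌈3362/226⌉ − ⌈3257/226⌉ = 15 − 15 = 0
n=31: ⌈(32·105+107)/226⌉ − ⌈(31·105+107)/226⌉ = ⌈3467/226⌉ − ⌈3362/226⌉ = 16 − 15 = 1
n=32: ⌈(33·105+107)/226⌉ − ⌈(32·105+107)/226⌉ = ⌈3572/226⌉ − ⌈3467/226⌉ = 16 − 16 = 0
n=33: ⌈(34·105+107)/226⌉ − ⌈(33·105+107)/226⌉ = ⌈3677/226⌉ − ⌈3572/226⌉ = 17 − 16 = 1
n=34: ⌈(35·105+107)/226⌉ − ⌈(34·105+107)/226⌉ = ⌈3782/226⌉ − ⌈3677/226⌉ = 17 − 17 = 0
n=35: ⌈(36·105+107)/226⌉ − ⌈(35·105+107)/226⌉ = ⌈3887/226⌉ − ⌈3782/226⌉ = 18 − 17 = 1
n=36: ⌈(37·105+107)/226⌉ − ⌈(36·105+107)/226⌉ = ⌈3992/226⌉ − ⌈3887/226⌉ = 18 − 18 = 0
n=37: ⌈(38·105+107)/226⌉ − ⌈(37·105+107)/226⌉ = ⌈4097/226⌉ − ⌈3992/226⌉ = 19 − 18 = 1
n=38: ⌈(39·105+107)/226⌉ − ⌈(38·105+107)/226⌉ = ⌈4202/226⌉ − ⌈4097/226⌉ = 19 − 19 = 0
n=39: ⌈(40·105+107)/226⌉ − ⌈(39·105+107)/226⌉ = ⌈4307/226⌉ − ⌈4202/226⌉ = 20 − 19 = 1
n=40: ⌈(41·105+107)/226⌉ − ⌈(40·105+107)/226⌉ = ⌈4412/226⌉ − ⌈4307/226⌉ = 20 − 20 = 0
n=41: ⌈(42·105+107)/226⌉ − ⌈(41·105+107)/226⌉ = ⌈4517/226⌉ − ⌈4412/226⌉ = 20 − 20 = 0
n=42: ⌈(43·105+107)/226⌉ − ⌈(42·105+107)/226⌉ = ⌈4622/226⌉ − ⌈4517/226⌉ = 21 − 20 = 1
n=43: ⌈(44·105+107)/226⌉ − ⌈(43·105+107)/226⌉ = ⌈4727/226⌉ − ⌈4622/226⌉ = 21 − 21 = 0
n=44: ⌈(45·105+107)/226⌉ − ⌈(44·105+107)/226⌉ = ⌈4832/226⌉ − ⌈4727/226⌉ = 22 − 21 = 1
n=45: ⌈(46·105+107)/226⌉ − ⌈(45·105+107)/226⌉ = ⌈4937/226⌉ − ⌈4832/226⌉ = 22 − 22 = 0
n=46: ⌈(47·105+107)/226⌉ − ⌈(46·105+107)/226⌉ = ⌈5042/226⌉ − ⌈4937/226⌉ = 23 − 22 = 1
n=47: ⌈(48·105+107)/226⌉ − ⌈(47·105+107)/226⌉ = ⌈5147/226⌉ − ⌈5042/226⌉ = 23 − 23 = 0
n=48: ⌈(49·105+107)/226⌉ − ⌈(48·105+107)/226⌉ = ⌈5252/226⌉ − ⌈5147/226⌉ = 24 − 23 = 1
n=49: ⌈(50·105+107)/226⌉ − ⌈(49·105+107)/226⌉ = ⌈5357/226⌉ − ⌈5252/226⌉ = 24 − 24 = 0
n=50: ⌈(51·105+107)/226⌉ − ⌈(50·105+107)/226⌉ = ⌈5462/226⌉ − ⌈5357/226⌉ = 25 − 24 = 1
n=51: ⌈(52·105+107)/226⌉ − ⌈(51·105+107)/226⌉ = ⌈5567/226⌉ − ⌈5462/226⌉ = 25 − 25 = 0
n=52: ⌈(53·105+107)/226⌉ − ⌈(52·105+107)/226⌉ = ⌈5672/226⌉ − ⌈5567/226⌉ = 26 − 25 = 1
n=53: ⌈(54·105+107)/226⌉ − ⌈(53·105+107)/226⌉ = ⌈5777/226⌉ − ⌈5672/226⌉ = 26 − 26 = 0
n=54: ⌈(55·105+107)/226⌉ − ⌈(54·105+107)/226⌉ = ⌈5882/226⌉ − ⌈5777/226⌉ = 27 − 26 = 1
n=55: ⌈(56·105+107)/226⌉ − ⌈(55·105+107)/226⌉ = ⌈5987/226⌉ − ⌈5882/226⌉ = 27 − 27 = 0
n=56: ⌈(57·105+107)/226⌉ − ⌈(56·105+107)/226⌉ = ⌈6092/226⌉ − ⌈5987/226⌉ = 27 − 27 = 0
n=57: ⌈(58·105+107)/226⌉ − ⌈(57·105+107)/226⌉ = ⌈6197/226⌉ − ⌈6092/226⌉ = 28 − 27 = 1
n=58: ⌈(59·105+107)/226⌉ − ⌈(58·105+107)/226⌉ = ⌈6302/226⌉ − ⌈6197/226⌉ = 28 − 28 = 0
n=59: ⌈(60·105+107)/226⌉ − ⌈(59·105+107)/226⌉ = ⌈6407/226⌉ − ⌈6302/226⌉ = 29 − 28 = 1
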